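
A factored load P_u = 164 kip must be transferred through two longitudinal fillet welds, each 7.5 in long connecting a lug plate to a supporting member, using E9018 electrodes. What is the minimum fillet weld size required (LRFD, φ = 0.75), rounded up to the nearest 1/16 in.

w = 7/16 in

E90XX → F_EXX = 90 ksi.
Total weld length L = 15 in.
Required throat t_e = P_u / (φ × 0.6 F_EXX × L) = 164 / (0.75 × 0.6 × 90 × 15) = 0.27 in.
Required leg w = t_e / 0.707 = 0.3818 in → use 7/16 in.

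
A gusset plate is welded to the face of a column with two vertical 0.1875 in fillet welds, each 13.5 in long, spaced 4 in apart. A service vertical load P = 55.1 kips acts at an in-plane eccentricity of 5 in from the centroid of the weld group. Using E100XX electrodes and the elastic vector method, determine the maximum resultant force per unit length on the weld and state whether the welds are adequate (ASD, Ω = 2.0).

f_max ≈ 4.75 kip/in; NOT adequate

E100XX → F_EXX = 100 ksi.
Total weld length L_w = 27 in. Treat welds as unit-width lines.
Polar moment about centroid: J = 2[d³/12 + d(b/2)²] = 2[13.5³/12 + 13.5×2²] = 518.1 in³.
Direct shear f_v = P/L_w = 55.1 / 27 = 2.041 kip/in (vertical).
Torsion M = P·e = 55.1 × 5 = 275.5 kip·in.
Critical point at (x, y) = (2, 6.75) from centroid. f_tx = M·y/J = 3.59 kip/in; f_ty = M·x/J = 1.064 kip/in.
Resultant f_max = √[f_tx² + (f_v + f_ty)²] = √[3.59² + (2.041 + 1.064)²] = 4.746 kip/in.
Capacity per unit length: r_n/Ω = (1/2.0) × 0.6 × 100 × (0.707 × 0.1875) = 3.977 kip/in.
4.746 > 3.977 → NOT adequate.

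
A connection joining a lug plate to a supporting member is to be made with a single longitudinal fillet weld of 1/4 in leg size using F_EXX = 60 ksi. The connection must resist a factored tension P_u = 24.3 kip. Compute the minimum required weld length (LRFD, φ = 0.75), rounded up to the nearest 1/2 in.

L = 5.5 in

Throat t_e = 0.707 × 0.25 = 0.1767 in.
φr_n = 0.75 × 0.6 × 60 × 0.1767 = 4.772 kip/in.
L_req = P_u / φr_n = 24.3 / 4.772 = 5.092 in total.
Round up → use L = 5.5 in.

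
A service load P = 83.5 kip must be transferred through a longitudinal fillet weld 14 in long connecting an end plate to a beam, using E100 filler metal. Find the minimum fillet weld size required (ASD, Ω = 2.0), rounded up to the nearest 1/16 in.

w = 5/16 in

E100XX → F_EXX = 100 ksi.
Total weld length L = 14 in.
Required throat t_e = P × Ω / (0.6 F_EXX × L) = 83.5 × 2.0 / (0.6 × 100 × 14) = 0.1988 in.
Required leg w = t_e / 0.707 = 0.2812 in → use 5/16 in.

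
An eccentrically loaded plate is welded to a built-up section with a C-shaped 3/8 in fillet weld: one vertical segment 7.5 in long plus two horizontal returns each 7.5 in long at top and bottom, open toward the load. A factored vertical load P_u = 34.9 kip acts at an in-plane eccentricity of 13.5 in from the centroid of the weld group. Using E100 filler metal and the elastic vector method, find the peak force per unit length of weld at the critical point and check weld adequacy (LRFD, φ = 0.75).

E100XX → F_EXX = 100 ksi.
Total weld length L_w = 22.5 in. Treat welds as unit-width lines.
Centroid: x̄ = 2×7.5×3.75 / 22.5 = 2.5 in from the vertical weld.
Polar moment about centroid: J = I_x + I_y = [7.5³/12 + 2×7.5×3.75²] + [7.5×2.5² + 2(7.5³/12 + 7.5×1.25²)] = 386.7 in³.
Direct shear f_v = P/L_w = 34.9 / 22.5 = 1.551 kip/in (vertical).
Torsion M = P·e = 34.9 × 13.5 = 471.15 kip·in.
Critical point at (x, y) = (5, 3.75) from centroid. f_tx = M·y/J = 4.569 kip/in; f_ty = M·x/J = 6.092 kip/in.
Resultant f_max = √[f_tx² + (f_v + f_ty)²] = √[4.569² + (1.551 + 6.092)²] = 8.904 kip/in.
Capacity per unit length: φr_n = 0.75 × 0.6 × 100 × (0.707 × 0.375) = 11.93 kip/in.
8.904 ≤ 11.93 → adequate.

f_max ≈ 8.9 kip/in; adequate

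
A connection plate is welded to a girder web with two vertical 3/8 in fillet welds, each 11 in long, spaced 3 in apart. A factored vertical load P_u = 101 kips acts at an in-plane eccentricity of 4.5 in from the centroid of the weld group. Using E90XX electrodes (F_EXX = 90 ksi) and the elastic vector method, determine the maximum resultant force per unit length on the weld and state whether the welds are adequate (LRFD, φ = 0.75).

Total weld length L_w = 22 in. Treat welds as unit-width lines.
Polar moment about centroid: J = 2[d³/12 + d(b/2)²] = 2[11³/12 + 11×1.5²] = 271.3 in³.
Direct shear f_v = P/L_w = 101 / 22 = 4.591 kip/in (vertical).
Torsion M = P·e = 101 × 4.5 = 454.5 kip·in.
Critical point at (x, y) = (1.5, 5.5) from centroid. f_tx = M·y/J = 9.213 kip/in; f_ty = M·x/J = 2.513 kip/in.
Resultant f_max = √[f_tx² + (f_v + f_ty)²] = √[9.213² + (4.591 + 2.513)²] = 11.63 kip/in.
Capacity per unit length: φr_n = 0.75 × 0.6 × 90 × (0.707 × 0.375) = 10.74 kip/in.
11.63 > 10.74 → NOT adequate.

f_max ≈ 11.6 kip/in; NOT adequate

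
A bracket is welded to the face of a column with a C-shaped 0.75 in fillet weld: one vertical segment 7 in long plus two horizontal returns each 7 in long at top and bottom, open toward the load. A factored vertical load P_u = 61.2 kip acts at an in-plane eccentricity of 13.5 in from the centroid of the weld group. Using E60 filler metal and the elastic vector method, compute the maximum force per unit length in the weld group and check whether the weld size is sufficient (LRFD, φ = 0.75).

E60XX → F_EXX = 60 ksi.
Total weld length L_w = 21 in. Treat welds as unit-width lines.
Centroid: x̄ = 2×7×3.5 / 21 = 2.333 in from the vertical weld.
Polar moment about centroid: J = I_x + I_y = [7³/12 + 2×7×3.5²] + [7×2.333² + 2(7³/12 + 7×1.167²)] = 314.4 in³.
Direct shear f_v = P/L_w = 61.2 / 21 = 2.914 kip/in (vertical).
Torsion M = P·e = 61.2 × 13.5 = 826.2 kip·in.
Critical point at (x, y) = (4.667, 3.5) from centroid. f_tx = M·y/J = 9.197 kip/in; f_ty = M·x/J = 12.26 kip/in.
Resultant f_max = √[f_tx² + (f_v + f_ty)²] = √[9.197² + (2.914 + 12.26)²] = 17.75 kip/in.
Capacity per unit length: φr_n = 0.75 × 0.6 × 60 × (0.707 × 0.75) = 14.32 kip/in.
17.75 > 14.32 → NOT adequate.

f_max ≈ 17.7 kip/in; NOT adequate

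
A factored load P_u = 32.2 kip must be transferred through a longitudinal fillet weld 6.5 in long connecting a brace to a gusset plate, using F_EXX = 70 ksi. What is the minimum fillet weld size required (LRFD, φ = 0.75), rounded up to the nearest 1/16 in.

w = 1/4 in

Total weld length L = 6.5 in.
Required throat t_e = P_u / (φ × 0.6 F_EXX × L) = 32.2 / (0.75 × 0.6 × 70 × 6.5) = 0.1573 in.
Required leg w = t_e / 0.707 = 0.2224 in → use 1/4 in.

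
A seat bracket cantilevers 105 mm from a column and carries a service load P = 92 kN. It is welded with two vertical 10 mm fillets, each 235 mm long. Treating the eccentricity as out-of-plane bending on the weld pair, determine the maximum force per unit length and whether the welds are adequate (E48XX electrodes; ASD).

f_max ≈ 560 N/mm; adequate

E48XX → F_EXX = 480 MPa.
L_w = 2 × 235 = 470 mm; section modulus (unit throat) S = 2 × L²/6 = 18410 mm².
Direct shear f_v = P/L_w = 92×10³/470 = 195.7 N/mm.
Moment M = P × e = 92×10³ × 105 = 9660000 N·mm; bending f_b = M/S = 524.8 N/mm.
f_max = √(f_v² + f_b²) = √(195.7² + 524.8²) = 560.1 N/mm.
r_n/Ω = (1/2.0) × 0.6 × 480 × (0.707 × 10) = 1018 N/mm → adequate.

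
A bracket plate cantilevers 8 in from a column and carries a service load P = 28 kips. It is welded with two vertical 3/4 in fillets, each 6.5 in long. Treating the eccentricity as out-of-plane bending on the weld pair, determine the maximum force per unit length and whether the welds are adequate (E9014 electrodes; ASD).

f_max ≈ 16.1 kip/in; NOT adequate

E90XX → F_EXX = 90 ksi.
L_w = 2 × 6.5 = 13 in; section modulus (unit throat) S = 2 × L²/6 = 14.08 in².
Direct shear f_v = P/L_w = 28/13 = 2.154 kip/in.
Moment M = P × e = 28 × 8 = 224 kip·in; bending f_b = M/S = 15.91 kip/in.
f_max = √(f_v² + f_b²) = √(2.154² + 15.91²) = 16.05 kip/in.
r_n/Ω = (1/2.0) × 0.6 × 90 × (0.707 × 0.75) = 14.32 kip/in → NOT adequate.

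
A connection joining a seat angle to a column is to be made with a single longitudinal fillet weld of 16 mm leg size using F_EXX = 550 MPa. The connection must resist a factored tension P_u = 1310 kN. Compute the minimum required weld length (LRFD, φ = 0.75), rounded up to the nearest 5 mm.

Throat t_e = 0.707 × 16 = 11.31 mm.
φr_n = 0.75 × 0.6 × 550 × 11.31 × 10⁻³ = 2.8 kN/mm.
L_req = P_u / φr_n = 1310 / 2.8 = 467.9 mm total.
Round up → use L = 470 mm.

L = 470 mm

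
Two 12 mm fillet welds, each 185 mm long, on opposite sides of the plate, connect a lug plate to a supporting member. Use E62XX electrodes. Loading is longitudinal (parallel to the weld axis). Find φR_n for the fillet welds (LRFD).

φR_n ≈ 876 kN

E62XX → F_EXX = 620 MPa.
Effective throat t_e = 0.707 × 12 = 8.484 mm.
Total length L = 370 mm; A_we = 8.484 × 370 = 3139 mm².
F_nw = 0.6 F_EXX = 0.6 × 620 = 372 MPa.
φR_n = 0.75 × 372 × 3139 × 10⁻³ = 875.8 kN.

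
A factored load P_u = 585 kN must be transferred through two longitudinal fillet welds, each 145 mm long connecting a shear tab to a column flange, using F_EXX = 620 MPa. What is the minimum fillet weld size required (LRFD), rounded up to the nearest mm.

w = 11 mm

Total weld length L = 290 mm.
Required throat t_e = P_u / (φ × 0.6 F_EXX × L) = 585 / (0.75 × 0.6 × 620 × 290 × 10⁻³) = 7.23 mm.
Required leg w = t_e / 0.707 = 10.23 mm → use 11 mm.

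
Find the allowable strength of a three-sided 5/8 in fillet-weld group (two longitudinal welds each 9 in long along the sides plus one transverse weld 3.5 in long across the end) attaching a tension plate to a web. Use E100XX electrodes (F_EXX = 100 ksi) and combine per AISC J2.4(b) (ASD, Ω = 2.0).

R_n/Ω ≈ 285 kips

t_e = 0.707 × 0.625 = 0.4419 in.
R_nwl = 0.6 × 100 × 0.4419 × 18 = 477.2 kips (longitudinal, 2 welds).
R_nwt = 0.6 × 100 × 0.4419 × 3.5 = 92.79 kips (transverse, base value).
(i) R_nwl + R_nwt = 570 kips; (ii) 0.85 R_nwl + 1.5 R_nwt = 544.8 kips.
R_n = max = 570 kips [governs: (i)]; R_n/Ω = 285 kips.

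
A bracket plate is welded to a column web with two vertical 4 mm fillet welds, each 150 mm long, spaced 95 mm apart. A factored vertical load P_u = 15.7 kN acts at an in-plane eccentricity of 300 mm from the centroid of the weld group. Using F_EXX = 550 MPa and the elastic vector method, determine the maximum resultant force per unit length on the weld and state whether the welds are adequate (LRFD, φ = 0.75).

Total weld length L_w = 300 mm. Treat welds as unit-width lines.
Polar moment about centroid: J = 2[d³/12 + d(b/2)²] = 2[150³/12 + 150×47.5²] = 1239000 mm³.
Direct shear f_v = P/L_w = 15.7×10³ / 300 = 52.33 N/mm (vertical).
Torsion M = P·e = 15.7×10³ × 300 = 4710000 N·mm.
Critical point at (x, y) = (47.5, 75) from centroid. f_tx = M·y/J = 285 N/mm; f_ty = M·x/J = 180.5 N/mm.
Resultant f_max = √[f_tx² + (f_v + f_ty)²] = √[285² + (52.33 + 180.5)²] = 368 N/mm.
Capacity per unit length: φr_n = 0.75 × 0.6 × 550 × (0.707 × 4) = 699.9 N/mm.
368 ≤ 699.9 → adequate.

f_max ≈ 368 N/mm; adequate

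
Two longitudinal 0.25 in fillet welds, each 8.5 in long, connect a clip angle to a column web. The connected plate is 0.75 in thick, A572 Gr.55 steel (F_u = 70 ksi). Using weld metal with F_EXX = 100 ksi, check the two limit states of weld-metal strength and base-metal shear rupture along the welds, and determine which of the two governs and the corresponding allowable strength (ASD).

t_e = 0.707 × 0.25 = 0.1767 in; L = 17 in.
Weld metal: R_n/Ω = (1/2.0) × 0.6 × 100 × 0.1767 × 17 = 90.14 kip.
Base metal (shear rupture): R_n/Ω = (1/2.0) × 0.6 × 70 × 0.75 × 17 = 267.8 kip.
Governing: weld metal.

R_n/Ω ≈ 90.1 kip (weld metal governs)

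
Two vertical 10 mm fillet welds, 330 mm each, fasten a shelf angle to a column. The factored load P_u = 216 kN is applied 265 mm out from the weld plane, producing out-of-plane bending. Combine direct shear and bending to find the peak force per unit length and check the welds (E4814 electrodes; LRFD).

E48XX → F_EXX = 480 MPa.
L_w = 2 × 330 = 660 mm; section modulus (unit throat) S = 2 × L²/6 = 36300 mm².
Direct shear f_v = P/L_w = 216×10³/660 = 327.3 N/mm.
Moment M = P × e = 216×10³ × 265 = 57240000 N·mm; bending f_b = M/S = 1577 N/mm.
f_max = √(f_v² + f_b²) = √(327.3² + 1577²) = 1610 N/mm.
φr_n = 0.75 × 0.6 × 480 × (0.707 × 10) = 1527 N/mm → NOT adequate.

f_max ≈ 1610 N/mm; NOT adequate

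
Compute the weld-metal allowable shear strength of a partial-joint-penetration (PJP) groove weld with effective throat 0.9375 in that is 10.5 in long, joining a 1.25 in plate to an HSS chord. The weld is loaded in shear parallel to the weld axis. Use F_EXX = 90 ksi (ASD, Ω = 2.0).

R_n/Ω ≈ 266 kips

Effective throat (given) t_e = 0.9375 in.
A_we = 0.9375 × 10.5 = 9.844 in².
F_nw = 0.6 F_EXX = 54 ksi.
R_n/Ω = (54 × 9.844) / 2.0 = 265.8 kips.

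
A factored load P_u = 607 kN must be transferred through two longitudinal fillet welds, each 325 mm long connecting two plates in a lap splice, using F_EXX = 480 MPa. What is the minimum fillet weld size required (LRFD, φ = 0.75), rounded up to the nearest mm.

Total weld length L = 650 mm.
Required throat t_e = P_u / (φ × 0.6 F_EXX × L) = 607 / (0.75 × 0.6 × 480 × 650 × 10⁻³) = 4.323 mm.
Required leg w = t_e / 0.707 = 6.115 mm → use 7 mm.

w = 7 mm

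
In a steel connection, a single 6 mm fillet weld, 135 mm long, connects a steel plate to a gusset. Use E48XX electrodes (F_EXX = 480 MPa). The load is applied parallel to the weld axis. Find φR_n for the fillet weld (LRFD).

φR_n ≈ 124 kN

Effective throat t_e = 0.707 × 6 = 4.242 mm.
Total length L = 135 mm; A_we = 4.242 × 135 = 572.7 mm².
F_nw = 0.6 F_EXX = 0.6 × 480 = 288 MPa.
φR_n = 0.75 × 288 × 572.7 × 10⁻³ = 123.7 kN.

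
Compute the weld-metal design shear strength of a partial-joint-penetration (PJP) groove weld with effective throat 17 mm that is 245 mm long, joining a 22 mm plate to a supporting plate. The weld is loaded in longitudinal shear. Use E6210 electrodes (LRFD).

φR_n ≈ 1160 kN

E62XX → F_EXX = 620 MPa.
Effective throat (given) t_e = 17 mm.
A_we = 17 × 245 = 4165 mm².
F_nw = 0.6 F_EXX = 372 MPa.
φR_n = 0.75 × 372 × 4165 × 10⁻³ = 1162 kN.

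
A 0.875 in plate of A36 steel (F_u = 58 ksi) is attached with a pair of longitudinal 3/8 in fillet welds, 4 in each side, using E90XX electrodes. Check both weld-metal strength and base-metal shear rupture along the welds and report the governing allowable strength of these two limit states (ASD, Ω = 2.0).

E90XX → F_EXX = 90 ksi.
t_e = 0.707 × 0.375 = 0.2651 in; L = 8 in.
Weld metal: R_n/Ω = (1/2.0) × 0.6 × 90 × 0.2651 × 8 = 57.27 kip.
Base metal (shear rupture): R_n/Ω = (1/2.0) × 0.6 × 58 × 0.875 × 8 = 121.8 kip.
Governing: weld metal.

R_n/Ω ≈ 57.3 kip (weld metal governs)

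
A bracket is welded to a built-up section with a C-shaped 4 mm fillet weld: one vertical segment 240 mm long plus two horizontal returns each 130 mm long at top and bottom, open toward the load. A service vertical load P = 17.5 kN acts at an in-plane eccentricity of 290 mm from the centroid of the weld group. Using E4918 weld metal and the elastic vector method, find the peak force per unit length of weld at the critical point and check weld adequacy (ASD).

f_max ≈ 159 N/mm; adequate

E49XX → F_EXX = 490 MPa.
Total weld length L_w = 500 mm. Treat welds as unit-width lines.
Centroid: x̄ = 2×130×65 / 500 = 33.8 mm from the vertical weld.
Polar moment about centroid: J = I_x + I_y = [240³/12 + 2×130×120²] + [240×33.8² + 2(130³/12 + 130×31.2²)] = 5789000 mm³.
Direct shear f_v = P/L_w = 17.5×10³ / 500 = 35 N/mm (vertical).
Torsion M = P·e = 17.5×10³ × 290 = 5075000 N·mm.
Critical point at (x, y) = (96.2, 120) from centroid. f_tx = M·y/J = 105.2 N/mm; f_ty = M·x/J = 84.33 N/mm.
Resultant f_max = √[f_tx² + (f_v + f_ty)²] = √[105.2² + (35 + 84.33)²] = 159.1 N/mm.
Capacity per unit length: r_n/Ω = (1/2.0) × 0.6 × 490 × (0.707 × 4) = 415.7 N/mm.
159.1 ≤ 415.7 → adequate.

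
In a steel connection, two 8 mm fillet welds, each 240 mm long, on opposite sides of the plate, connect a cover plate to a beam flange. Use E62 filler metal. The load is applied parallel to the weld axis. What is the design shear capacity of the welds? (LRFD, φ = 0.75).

E62XX → F_EXX = 620 MPa.
Effective throat t_e = 0.707 × 8 = 5.656 mm.
Total length L = 480 mm; A_we = 5.656 × 480 = 2715 mm².
F_nw = 0.6 F_EXX = 0.6 × 620 = 372 MPa.
φR_n = 0.75 × 372 × 2715 × 10⁻³ = 757.5 kN.

φR_n ≈ 757 kN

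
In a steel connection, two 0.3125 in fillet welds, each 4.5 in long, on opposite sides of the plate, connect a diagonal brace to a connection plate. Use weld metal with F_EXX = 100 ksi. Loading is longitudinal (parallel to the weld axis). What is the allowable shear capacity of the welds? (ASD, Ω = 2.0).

Effective throat t_e = 0.707 × 0.3125 = 0.2209 in.
Total length L = 9 in; A_we = 0.2209 × 9 = 1.988 in².
F_nw = 0.6 F_EXX = 0.6 × 100 = 60 ksi.
R_n = 60 × 1.988 = 119.3 kips; R_n/Ω = 119.3/2.0 = 59.65 kips.

R_n/Ω ≈ 59.7 kips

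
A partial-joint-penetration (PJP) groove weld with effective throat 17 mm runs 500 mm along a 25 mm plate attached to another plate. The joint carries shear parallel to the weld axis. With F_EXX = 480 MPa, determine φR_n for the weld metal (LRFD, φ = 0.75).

φR_n ≈ 1840 kN

Effective throat (given) t_e = 17 mm.
A_we = 17 × 500 = 8500 mm².
F_nw = 0.6 F_EXX = 288 MPa.
φR_n = 0.75 × 288 × 8500 × 10⁻³ = 1836 kN.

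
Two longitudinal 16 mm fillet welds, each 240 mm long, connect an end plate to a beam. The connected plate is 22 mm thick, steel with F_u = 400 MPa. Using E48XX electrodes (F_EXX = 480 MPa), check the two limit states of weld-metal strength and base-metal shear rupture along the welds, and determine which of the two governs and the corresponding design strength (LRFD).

φR_n ≈ 1170 kN (weld metal governs)

t_e = 0.707 × 16 = 11.31 mm; L = 480 mm.
Weld metal: φR_n = 0.75 × 0.6 × 480 × 11.31 × 480 × 10⁻³ = 1173 kN.
Base metal (shear rupture): φR_n = 0.75 × 0.6 × 400 × 22 × 480 × 10⁻³ = 1901 kN.
Governing: weld metal.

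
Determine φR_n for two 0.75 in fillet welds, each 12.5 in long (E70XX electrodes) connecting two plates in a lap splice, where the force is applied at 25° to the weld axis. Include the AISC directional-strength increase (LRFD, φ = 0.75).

E70XX → F_EXX = 70 ksi.
t_e = 0.707 × 0.75 = 0.5302 in; A_we = 0.5302 × 25 = 13.26 in².
Directional factor: 1.0 + 0.5 sin^1.5(25°) = 1.137.
F_nw = 0.6 × 70 × 1.137 = 47.77 ksi.
φR_n = 0.75 × 47.77 × 13.26 = 474.9 kip.

φR_n ≈ 475 kip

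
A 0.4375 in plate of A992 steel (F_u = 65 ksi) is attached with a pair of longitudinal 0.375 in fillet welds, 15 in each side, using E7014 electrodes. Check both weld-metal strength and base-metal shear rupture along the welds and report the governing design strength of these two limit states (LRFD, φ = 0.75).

φR_n ≈ 251 kip (weld metal governs)

E70XX → F_EXX = 70 ksi.
t_e = 0.707 × 0.375 = 0.2651 in; L = 30 in.
Weld metal: φR_n = 0.75 × 0.6 × 70 × 0.2651 × 30 = 250.5 kip.
Base metal (shear rupture): φR_n = 0.75 × 0.6 × 65 × 0.4375 × 30 = 383.9 kip.
Governing: weld metal.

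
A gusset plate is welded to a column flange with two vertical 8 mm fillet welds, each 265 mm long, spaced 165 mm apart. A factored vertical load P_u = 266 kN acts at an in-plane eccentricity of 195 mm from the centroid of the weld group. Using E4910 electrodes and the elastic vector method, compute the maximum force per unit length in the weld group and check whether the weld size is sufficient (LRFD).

f_max ≈ 1530 N/mm; NOT adequate

E49XX → F_EXX = 490 MPa.
Total weld length L_w = 530 mm. Treat welds as unit-width lines.
Polar moment about centroid: J = 2[d³/12 + d(b/2)²] = 2[265³/12 + 265×82.5²] = 6709000 mm³.
Direct shear f_v = P/L_w = 266×10³ / 530 = 501.9 N/mm (vertical).
Torsion M = P·e = 266×10³ × 195 = 51870000 N·mm.
Critical point at (x, y) = (82.5, 132.5) from centroid. f_tx = M·y/J = 1024 N/mm; f_ty = M·x/J = 637.8 N/mm.
Resultant f_max = √[f_tx² + (f_v + f_ty)²] = √[1024² + (501.9 + 637.8)²] = 1532 N/mm.
Capacity per unit length: φr_n = 0.75 × 0.6 × 490 × (0.707 × 8) = 1247 N/mm.
1532 > 1247 → NOT adequate.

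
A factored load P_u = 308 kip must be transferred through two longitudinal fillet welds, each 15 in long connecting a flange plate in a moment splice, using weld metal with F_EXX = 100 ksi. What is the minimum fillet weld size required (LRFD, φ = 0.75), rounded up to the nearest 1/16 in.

w = 3/8 in

Total weld length L = 30 in.
Required throat t_e = P_u / (φ × 0.6 F_EXX × L) = 308 / (0.75 × 0.6 × 100 × 30) = 0.2281 in.
Required leg w = t_e / 0.707 = 0.3227 in → use 3/8 in.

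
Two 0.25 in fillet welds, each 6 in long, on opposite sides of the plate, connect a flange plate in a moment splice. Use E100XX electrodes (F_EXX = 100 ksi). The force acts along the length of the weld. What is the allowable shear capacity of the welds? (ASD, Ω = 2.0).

R_n/Ω ≈ 63.6 kips

Effective throat t_e = 0.707 × 0.25 = 0.1767 in.
Total length L = 12 in; A_we = 0.1767 × 12 = 2.121 in².
F_nw = 0.6 F_EXX = 0.6 × 100 = 60 ksi.
R_n = 60 × 2.121 = 127.3 kips; R_n/Ω = 127.3/2.0 = 63.63 kips.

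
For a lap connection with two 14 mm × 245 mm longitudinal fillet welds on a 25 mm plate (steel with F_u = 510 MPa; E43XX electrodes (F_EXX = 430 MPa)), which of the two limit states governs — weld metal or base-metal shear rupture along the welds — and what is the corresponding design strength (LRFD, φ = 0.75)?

t_e = 0.707 × 14 = 9.898 mm; L = 490 mm.
Weld metal: φR_n = 0.75 × 0.6 × 430 × 9.898 × 490 × 10⁻³ = 938.5 kN.
Base metal (shear rupture): φR_n = 0.75 × 0.6 × 510 × 25 × 490 × 10⁻³ = 2811 kN.
Governing: weld metal.

φR_n ≈ 938 kN (weld metal governs)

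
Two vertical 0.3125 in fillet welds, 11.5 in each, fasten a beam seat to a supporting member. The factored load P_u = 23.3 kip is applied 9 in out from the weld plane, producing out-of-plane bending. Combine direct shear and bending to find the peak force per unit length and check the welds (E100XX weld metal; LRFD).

E100XX → F_EXX = 100 ksi.
L_w = 2 × 11.5 = 23 in; section modulus (unit throat) S = 2 × L²/6 = 44.08 in².
Direct shear f_v = P/L_w = 23.3/23 = 1.013 kip/in.
Moment M = P × e = 23.3 × 9 = 209.7 kip·in; bending f_b = M/S = 4.757 kip/in.
f_max = √(f_v² + f_b²) = √(1.013² + 4.757²) = 4.864 kip/in.
φr_n = 0.75 × 0.6 × 100 × (0.707 × 0.3125) = 9.942 kip/in → adequate.

f_max ≈ 4.86 kip/in; adequate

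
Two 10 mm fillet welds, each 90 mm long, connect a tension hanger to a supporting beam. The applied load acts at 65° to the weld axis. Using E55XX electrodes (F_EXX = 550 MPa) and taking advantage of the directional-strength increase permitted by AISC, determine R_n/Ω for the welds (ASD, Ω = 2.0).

t_e = 0.707 × 10 = 7.07 mm; A_we = 7.07 × 180 = 1273 mm².
Directional factor: 1.0 + 0.5 sin^1.5(65°) = 1.431.
F_nw = 0.6 × 550 × 1.431 = 472.4 MPa.
R_n/Ω = (472.4 × 1273) / 2.0 × 10⁻³ = 300.6 kN.

R_n/Ω ≈ 301 kN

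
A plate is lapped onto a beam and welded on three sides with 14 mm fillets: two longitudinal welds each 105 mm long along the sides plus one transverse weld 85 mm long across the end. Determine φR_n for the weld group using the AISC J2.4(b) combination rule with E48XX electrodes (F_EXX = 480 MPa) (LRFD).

φR_n ≈ 654 kN

t_e = 0.707 × 14 = 9.898 mm.
R_nwl = 0.6 × 480 × 9.898 × 210 × 10⁻³ = 598.6 kN (longitudinal, 2 welds).
R_nwt = 0.6 × 480 × 9.898 × 85 × 10⁻³ = 242.3 kN (transverse, base value).
(i) R_nwl + R_nwt = 840.9 kN; (ii) 0.85 R_nwl + 1.5 R_nwt = 872.3 kN.
R_n = max = 872.3 kN [governs: (ii)]; φR_n = 654.2 kN.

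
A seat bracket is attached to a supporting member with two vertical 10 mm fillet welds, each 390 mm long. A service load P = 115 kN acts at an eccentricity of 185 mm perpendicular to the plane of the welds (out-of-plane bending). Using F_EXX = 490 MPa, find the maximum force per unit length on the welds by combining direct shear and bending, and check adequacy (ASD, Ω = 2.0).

f_max ≈ 445 N/mm; adequate

L_w = 2 × 390 = 780 mm; section modulus (unit throat) S = 2 × L²/6 = 50700 mm².
Direct shear f_v = P/L_w = 115×10³/780 = 147.4 N/mm.
Moment M = P × e = 115×10³ × 185 = 21275000 N·mm; bending f_b = M/S = 419.6 N/mm.
f_max = √(f_v² + f_b²) = √(147.4² + 419.6²) = 444.8 N/mm.
r_n/Ω = (1/2.0) × 0.6 × 490 × (0.707 × 10) = 1039 N/mm → adequate.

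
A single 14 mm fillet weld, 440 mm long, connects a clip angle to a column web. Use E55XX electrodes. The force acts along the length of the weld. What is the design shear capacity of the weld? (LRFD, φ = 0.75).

φR_n ≈ 1080 kN

E55XX → F_EXX = 550 MPa.
Effective throat t_e = 0.707 × 14 = 9.898 mm.
Total length L = 440 mm; A_we = 9.898 × 440 = 4355 mm².
F_nw = 0.6 F_EXX = 0.6 × 550 = 330 MPa.
φR_n = 0.75 × 330 × 4355 × 10⁻³ = 1078 kN.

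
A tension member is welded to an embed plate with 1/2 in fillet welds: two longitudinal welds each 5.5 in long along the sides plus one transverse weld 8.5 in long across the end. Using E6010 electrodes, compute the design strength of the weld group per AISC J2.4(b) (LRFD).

φR_n ≈ 211 kips

E60XX → F_EXX = 60 ksi.
t_e = 0.707 × 0.5 = 0.3535 in.
R_nwl = 0.6 × 60 × 0.3535 × 11 = 140 kips (longitudinal, 2 welds).
R_nwt = 0.6 × 60 × 0.3535 × 8.5 = 108.2 kips (transverse, base value).
(i) R_nwl + R_nwt = 248.2 kips; (ii) 0.85 R_nwl + 1.5 R_nwt = 281.2 kips.
R_n = max = 281.2 kips [governs: (ii)]; φR_n = 210.9 kips.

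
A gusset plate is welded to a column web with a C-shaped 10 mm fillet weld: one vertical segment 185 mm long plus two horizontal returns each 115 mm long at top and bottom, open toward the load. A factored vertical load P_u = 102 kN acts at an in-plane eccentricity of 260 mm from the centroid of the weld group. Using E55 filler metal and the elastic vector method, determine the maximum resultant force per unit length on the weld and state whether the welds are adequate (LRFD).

E55XX → F_EXX = 550 MPa.
Total weld length L_w = 415 mm. Treat welds as unit-width lines.
Centroid: x̄ = 2×115×57.5 / 415 = 31.87 mm from the vertical weld.
Polar moment about centroid: J = I_x + I_y = [185³/12 + 2×115×92.5²] + [185×31.87² + 2(115³/12 + 115×25.63²)] = 3088000 mm³.
Direct shear f_v = P/L_w = 102×10³ / 415 = 245.8 N/mm (vertical).
Torsion M = P·e = 102×10³ × 260 = 26520000 N·mm.
Critical point at (x, y) = (83.13, 92.5) from centroid. f_tx = M·y/J = 794.4 N/mm; f_ty = M·x/J = 713.9 N/mm.
Resultant f_max = √[f_tx² + (f_v + f_ty)²] = √[794.4² + (245.8 + 713.9)²] = 1246 N/mm.
Capacity per unit length: φr_n = 0.75 × 0.6 × 550 × (0.707 × 10) = 1750 N/mm.
1246 ≤ 1750 → adequate.

f_max ≈ 1250 N/mm; adequate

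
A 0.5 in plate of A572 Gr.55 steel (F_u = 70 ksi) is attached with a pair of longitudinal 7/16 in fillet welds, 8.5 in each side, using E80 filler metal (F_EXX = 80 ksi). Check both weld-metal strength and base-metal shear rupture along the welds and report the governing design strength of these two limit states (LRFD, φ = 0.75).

φR_n ≈ 189 kip (weld metal governs)

t_e = 0.707 × 0.4375 = 0.3093 in; L = 17 in.
Weld metal: φR_n = 0.75 × 0.6 × 80 × 0.3093 × 17 = 189.3 kip.
Base metal (shear rupture): φR_n = 0.75 × 0.6 × 70 × 0.5 × 17 = 267.8 kip.
Governing: weld metal.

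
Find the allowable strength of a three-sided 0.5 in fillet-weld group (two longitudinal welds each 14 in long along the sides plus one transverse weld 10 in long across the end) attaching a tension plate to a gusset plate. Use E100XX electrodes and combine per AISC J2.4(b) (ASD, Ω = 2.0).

R_n/Ω ≈ 411 kips

E100XX → F_EXX = 100 ksi.
t_e = 0.707 × 0.5 = 0.3535 in.
R_nwl = 0.6 × 100 × 0.3535 × 28 = 593.9 kips (longitudinal, 2 welds).
R_nwt = 0.6 × 100 × 0.3535 × 10 = 212.1 kips (transverse, base value).
(i) R_nwl + R_nwt = 806 kips; (ii) 0.85 R_nwl + 1.5 R_nwt = 822.9 kips.
R_n = max = 822.9 kips [governs: (ii)]; R_n/Ω = 411.5 kips.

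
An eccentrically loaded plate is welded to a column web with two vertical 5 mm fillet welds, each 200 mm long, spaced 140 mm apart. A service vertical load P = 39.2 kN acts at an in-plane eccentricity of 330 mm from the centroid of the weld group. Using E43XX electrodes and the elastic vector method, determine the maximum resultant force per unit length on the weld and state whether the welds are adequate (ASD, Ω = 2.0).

E43XX → F_EXX = 430 MPa.
Total weld length L_w = 400 mm. Treat welds as unit-width lines.
Polar moment about centroid: J = 2[d³/12 + d(b/2)²] = 2[200³/12 + 200×70²] = 3293000 mm³.
Direct shear f_v = P/L_w = 39.2×10³ / 400 = 98 N/mm (vertical).
Torsion M = P·e = 39.2×10³ × 330 = 12936000 N·mm.
Critical point at (x, y) = (70, 100) from centroid. f_tx = M·y/J = 392.8 N/mm; f_ty = M·x/J = 275 N/mm.
Resultant f_max = √[f_tx² + (f_v + f_ty)²] = √[392.8² + (98 + 275)²] = 541.6 N/mm.
Capacity per unit length: r_n/Ω = (1/2.0) × 0.6 × 430 × (0.707 × 5) = 456 N/mm.
541.6 > 456 → NOT adequate.

f_max ≈ 542 N/mm; NOT adequate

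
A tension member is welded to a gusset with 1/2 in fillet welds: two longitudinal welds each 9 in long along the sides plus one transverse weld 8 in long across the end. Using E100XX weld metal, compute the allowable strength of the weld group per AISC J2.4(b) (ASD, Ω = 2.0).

E100XX → F_EXX = 100 ksi.
t_e = 0.707 × 0.5 = 0.3535 in.
R_nwl = 0.6 × 100 × 0.3535 × 18 = 381.8 kip (longitudinal, 2 welds).
R_nwt = 0.6 × 100 × 0.3535 × 8 = 169.7 kip (transverse, base value).
(i) R_nwl + R_nwt = 551.5 kip; (ii) 0.85 R_nwl + 1.5 R_nwt = 579 kip.
R_n = max = 579 kip [governs: (ii)]; R_n/Ω = 289.5 kip.

R_n/Ω ≈ 290 kip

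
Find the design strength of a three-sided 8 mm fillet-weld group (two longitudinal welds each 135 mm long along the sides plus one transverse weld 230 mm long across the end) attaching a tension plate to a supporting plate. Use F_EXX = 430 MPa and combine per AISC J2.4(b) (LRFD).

φR_n ≈ 629 kN

t_e = 0.707 × 8 = 5.656 mm.
R_nwl = 0.6 × 430 × 5.656 × 270 × 10⁻³ = 394 kN (longitudinal, 2 welds).
R_nwt = 0.6 × 430 × 5.656 × 230 × 10⁻³ = 335.6 kN (transverse, base value).
(i) R_nwl + R_nwt = 729.6 kN; (ii) 0.85 R_nwl + 1.5 R_nwt = 838.3 kN.
R_n = max = 838.3 kN [governs: (ii)]; φR_n = 628.8 kN.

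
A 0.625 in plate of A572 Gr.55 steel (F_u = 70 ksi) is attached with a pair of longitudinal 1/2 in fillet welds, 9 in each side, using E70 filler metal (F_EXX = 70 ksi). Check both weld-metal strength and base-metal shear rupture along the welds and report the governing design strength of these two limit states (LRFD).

t_e = 0.707 × 0.5 = 0.3535 in; L = 18 in.
Weld metal: φR_n = 0.75 × 0.6 × 70 × 0.3535 × 18 = 200.4 kips.
Base metal (shear rupture): φR_n = 0.75 × 0.6 × 70 × 0.625 × 18 = 354.4 kips.
Governing: weld metal.

φR_n ≈ 200 kips (weld metal governs)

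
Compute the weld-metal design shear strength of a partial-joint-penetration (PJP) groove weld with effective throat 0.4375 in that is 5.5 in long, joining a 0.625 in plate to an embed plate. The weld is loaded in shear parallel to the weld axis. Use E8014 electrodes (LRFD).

φR_n ≈ 86.6 kips

E80XX → F_EXX = 80 ksi.
Effective throat (given) t_e = 0.4375 in.
A_we = 0.4375 × 5.5 = 2.406 in².
F_nw = 0.6 F_EXX = 48 ksi.
φR_n = 0.75 × 48 × 2.406 = 86.62 kips.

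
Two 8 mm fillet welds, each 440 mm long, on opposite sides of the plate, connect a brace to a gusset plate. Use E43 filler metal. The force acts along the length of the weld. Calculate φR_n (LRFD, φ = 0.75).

E43XX → F_EXX = 430 MPa.
Effective throat t_e = 0.707 × 8 = 5.656 mm.
Total length L = 880 mm; A_we = 5.656 × 880 = 4977 mm².
F_nw = 0.6 F_EXX = 0.6 × 430 = 258 MPa.
φR_n = 0.75 × 258 × 4977 × 10⁻³ = 963.1 kN.

φR_n ≈ 963 kN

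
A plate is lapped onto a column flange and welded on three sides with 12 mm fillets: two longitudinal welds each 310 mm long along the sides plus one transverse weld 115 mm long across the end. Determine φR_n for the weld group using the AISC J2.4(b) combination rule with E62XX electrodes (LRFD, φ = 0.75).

φR_n ≈ 1740 kN

E62XX → F_EXX = 620 MPa.
t_e = 0.707 × 12 = 8.484 mm.
R_nwl = 0.6 × 620 × 8.484 × 620 × 10⁻³ = 1957 kN (longitudinal, 2 welds).
R_nwt = 0.6 × 620 × 8.484 × 115 × 10⁻³ = 362.9 kN (transverse, base value).
(i) R_nwl + R_nwt = 2320 kN; (ii) 0.85 R_nwl + 1.5 R_nwt = 2208 kN.
R_n = max = 2320 kN [governs: (i)]; φR_n = 1740 kN.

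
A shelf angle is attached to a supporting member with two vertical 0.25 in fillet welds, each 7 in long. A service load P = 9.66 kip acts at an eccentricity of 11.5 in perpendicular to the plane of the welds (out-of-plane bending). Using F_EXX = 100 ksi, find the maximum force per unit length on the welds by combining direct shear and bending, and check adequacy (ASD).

f_max ≈ 6.84 kip/in; NOT adequate

L_w = 2 × 7 = 14 in; section modulus (unit throat) S = 2 × L²/6 = 16.33 in².
Direct shear f_v = P/L_w = 9.66/14 = 0.69 kip/in.
Moment M = P × e = 9.66 × 11.5 = 111.09 kip·in; bending f_b = M/S = 6.801 kip/in.
f_max = √(f_v² + f_b²) = √(0.69² + 6.801²) = 6.836 kip/in.
r_n/Ω = (1/2.0) × 0.6 × 100 × (0.707 × 0.25) = 5.302 kip/in → NOT adequate.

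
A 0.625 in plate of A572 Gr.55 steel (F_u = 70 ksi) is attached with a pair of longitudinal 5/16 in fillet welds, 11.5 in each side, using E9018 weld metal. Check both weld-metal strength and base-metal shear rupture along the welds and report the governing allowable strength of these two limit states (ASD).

R_n/Ω ≈ 137 kip (weld metal governs)

E90XX → F_EXX = 90 ksi.
t_e = 0.707 × 0.3125 = 0.2209 in; L = 23 in.
Weld metal: R_n/Ω = (1/2.0) × 0.6 × 90 × 0.2209 × 23 = 137.2 kip.
Base metal (shear rupture): R_n/Ω = (1/2.0) × 0.6 × 70 × 0.625 × 23 = 301.9 kip.
Governing: weld metal.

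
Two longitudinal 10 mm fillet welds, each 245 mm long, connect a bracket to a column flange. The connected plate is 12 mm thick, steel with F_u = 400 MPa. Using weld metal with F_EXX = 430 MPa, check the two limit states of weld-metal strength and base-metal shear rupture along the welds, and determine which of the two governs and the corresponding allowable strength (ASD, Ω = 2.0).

t_e = 0.707 × 10 = 7.07 mm; L = 490 mm.
Weld metal: R_n/Ω = (1/2.0) × 0.6 × 430 × 7.07 × 490 × 10⁻³ = 446.9 kN.
Base metal (shear rupture): R_n/Ω = (1/2.0) × 0.6 × 400 × 12 × 490 × 10⁻³ = 705.6 kN.
Governing: weld metal.

R_n/Ω ≈ 447 kN (weld metal governs)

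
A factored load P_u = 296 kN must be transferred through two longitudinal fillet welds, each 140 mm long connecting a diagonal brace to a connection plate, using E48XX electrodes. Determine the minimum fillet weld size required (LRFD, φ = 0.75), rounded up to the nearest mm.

w = 7 mm

E48XX → F_EXX = 480 MPa.
Total weld length L = 280 mm.
Required throat t_e = P_u / (φ × 0.6 F_EXX × L) = 296 / (0.75 × 0.6 × 480 × 280 × 10⁻³) = 4.894 mm.
Required leg w = t_e / 0.707 = 6.922 mm → use 7 mm.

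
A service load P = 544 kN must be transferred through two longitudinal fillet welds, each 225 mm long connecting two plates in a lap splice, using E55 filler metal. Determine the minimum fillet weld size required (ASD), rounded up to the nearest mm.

E55XX → F_EXX = 550 MPa.
Total weld length L = 450 mm.
Required throat t_e = P × Ω / (0.6 F_EXX × L) = 544 × 2.0 / (0.6 × 550 × 450 × 10⁻³) = 7.327 mm.
Required leg w = t_e / 0.707 = 10.36 mm → use 11 mm.

w = 11 mm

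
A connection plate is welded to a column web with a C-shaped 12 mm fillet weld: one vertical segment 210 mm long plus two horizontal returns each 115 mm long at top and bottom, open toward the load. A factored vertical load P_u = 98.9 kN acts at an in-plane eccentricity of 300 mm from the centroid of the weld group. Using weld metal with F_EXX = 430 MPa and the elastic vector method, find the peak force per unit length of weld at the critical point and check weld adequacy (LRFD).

f_max ≈ 1180 N/mm; adequate

Total weld length L_w = 440 mm. Treat welds as unit-width lines.
Centroid: x̄ = 2×115×57.5 / 440 = 30.06 mm from the vertical weld.
Polar moment about centroid: J = I_x + I_y = [210³/12 + 2×115×105²] + [210×30.06² + 2(115³/12 + 115×27.44²)] = 3924000 mm³.
Direct shear f_v = P/L_w = 98.9×10³ / 440 = 224.8 N/mm (vertical).
Torsion M = P·e = 98.9×10³ × 300 = 29670000 N·mm.
Critical point at (x, y) = (84.94, 105) from centroid. f_tx = M·y/J = 793.9 N/mm; f_ty = M·x/J = 642.3 N/mm.
Resultant f_max = √[f_tx² + (f_v + f_ty)²] = √[793.9² + (224.8 + 642.3)²] = 1176 N/mm.
Capacity per unit length: φr_n = 0.75 × 0.6 × 430 × (0.707 × 12) = 1642 N/mm.
1176 ≤ 1642 → adequate.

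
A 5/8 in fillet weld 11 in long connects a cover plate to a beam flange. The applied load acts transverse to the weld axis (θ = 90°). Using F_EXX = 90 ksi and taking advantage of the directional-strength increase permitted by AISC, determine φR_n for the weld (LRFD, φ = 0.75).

φR_n ≈ 295 kips

t_e = 0.707 × 0.625 = 0.4419 in; A_we = 0.4419 × 11 = 4.861 in².
Directional factor: 1.0 + 0.5 sin^1.5(90°) = 1.5.
F_nw = 0.6 × 90 × 1.5 = 81 ksi.
φR_n = 0.75 × 81 × 4.861 = 295.3 kips.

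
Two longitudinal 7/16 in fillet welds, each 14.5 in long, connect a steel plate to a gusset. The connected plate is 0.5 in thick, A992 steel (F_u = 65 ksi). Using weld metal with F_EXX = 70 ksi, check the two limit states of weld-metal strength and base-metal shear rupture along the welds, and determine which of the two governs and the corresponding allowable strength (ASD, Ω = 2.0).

R_n/Ω ≈ 188 kips (weld metal governs)

t_e = 0.707 × 0.4375 = 0.3093 in; L = 29 in.
Weld metal: R_n/Ω = (1/2.0) × 0.6 × 70 × 0.3093 × 29 = 188.4 kips.
Base metal (shear rupture): R_n/Ω = (1/2.0) × 0.6 × 65 × 0.5 × 29 = 282.8 kips.
Governing: weld metal.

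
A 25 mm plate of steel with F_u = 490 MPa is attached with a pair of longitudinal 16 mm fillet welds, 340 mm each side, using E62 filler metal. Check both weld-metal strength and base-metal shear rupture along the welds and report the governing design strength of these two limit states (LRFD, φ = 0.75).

φR_n ≈ 2150 kN (weld metal governs)

E62XX → F_EXX = 620 MPa.
t_e = 0.707 × 16 = 11.31 mm; L = 680 mm.
Weld metal: φR_n = 0.75 × 0.6 × 620 × 11.31 × 680 × 10⁻³ = 2146 kN.
Base metal (shear rupture): φR_n = 0.75 × 0.6 × 490 × 25 × 680 × 10⁻³ = 3748 kN.
Governing: weld metal.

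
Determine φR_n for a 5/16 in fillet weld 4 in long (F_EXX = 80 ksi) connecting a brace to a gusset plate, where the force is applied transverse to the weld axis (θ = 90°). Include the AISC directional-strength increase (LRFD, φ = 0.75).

φR_n ≈ 47.7 kips

t_e = 0.707 × 0.3125 = 0.2209 in; A_we = 0.2209 × 4 = 0.8837 in².
Directional factor: 1.0 + 0.5 sin^1.5(90°) = 1.5.
F_nw = 0.6 × 80 × 1.5 = 72 ksi.
φR_n = 0.75 × 72 × 0.8837 = 47.72 kips.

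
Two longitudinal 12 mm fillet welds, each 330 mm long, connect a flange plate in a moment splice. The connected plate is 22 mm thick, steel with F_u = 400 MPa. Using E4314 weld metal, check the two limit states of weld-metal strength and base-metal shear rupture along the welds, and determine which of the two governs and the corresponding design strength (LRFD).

φR_n ≈ 1080 kN (weld metal governs)

E43XX → F_EXX = 430 MPa.
t_e = 0.707 × 12 = 8.484 mm; L = 660 mm.
Weld metal: φR_n = 0.75 × 0.6 × 430 × 8.484 × 660 × 10⁻³ = 1083 kN.
Base metal (shear rupture): φR_n = 0.75 × 0.6 × 400 × 22 × 660 × 10⁻³ = 2614 kN.
Governing: weld metal.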